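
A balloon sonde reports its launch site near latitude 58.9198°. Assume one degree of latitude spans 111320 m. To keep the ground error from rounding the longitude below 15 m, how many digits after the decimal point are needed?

4 decimal places

At 58.9198° one degree of longitude covers 111320 × cos 58.9198° ≈ 111320 × 0.5162 ≈ 57467.5 m.
Rounding to N decimal places gives at most 0.5 × 10⁻ᴺ degrees of error, i.e. 0.5 × 10⁻ᴺ × 57467.5 m.
Setting 28733.8 × 10⁻ᴺ ≤ 15 gives 10ᴺ ≥ 1916, i.e. N ≥ 3.28.
So 4 decimal places suffice (2.87 m); 3 would allow up to 28.7 m.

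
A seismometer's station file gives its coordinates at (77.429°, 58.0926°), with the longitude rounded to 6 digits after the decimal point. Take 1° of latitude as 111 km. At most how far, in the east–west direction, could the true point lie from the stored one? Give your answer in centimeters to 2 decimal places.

1.21 centimeters

Rounding to 6 decimal places leaves the longitude within ±5e-07° of the true value.
At latitude 77.429° a degree of longitude spans 111000 m × cos 77.429° = 111000 × 0.2176 ≈ 24159.1 m.
Maximum E–W displacement: 5e-07 × 24159.1 = 0.0120795 m.
That is 0.0120795 m = 1.208 cm.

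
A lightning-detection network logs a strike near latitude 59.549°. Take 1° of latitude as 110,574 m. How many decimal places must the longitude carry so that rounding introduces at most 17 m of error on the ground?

4 decimal places

At 59.549° one degree of longitude covers 110574 × cos 59.549° ≈ 110574 × 0.5068 ≈ 56039 m.
Rounding to N decimal places gives at most 0.5 × 10⁻ᴺ degrees of error, i.e. 0.5 × 10⁻ᴺ × 56039 m.
Setting 28019.5 × 10⁻ᴺ ≤ 17 gives 10ᴺ ≥ 1648, i.e. N ≥ 3.22.
N = 3 would give 28 m (too coarse); N = 4 gives 2.8 m ≤ 17 m.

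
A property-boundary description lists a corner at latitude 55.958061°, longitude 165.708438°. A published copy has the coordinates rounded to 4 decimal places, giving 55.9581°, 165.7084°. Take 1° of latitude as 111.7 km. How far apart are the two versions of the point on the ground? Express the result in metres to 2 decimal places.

4.96 metres

Δlat = 55.958061 − 55.9581 = -0.000039°; Δlon = 165.708438 − 165.7084 = +0.000038°.
N–S: -0.000039° × 111700 m/° = -4.3563 m.
East–west at this latitude: 0.000038° × 111700 × cos 55.9581° ≈ 0.000038 × 62529.6 = 2.37612 m.
Distance: √(4.3563² + 2.37612²) ≈ 4.96219 m.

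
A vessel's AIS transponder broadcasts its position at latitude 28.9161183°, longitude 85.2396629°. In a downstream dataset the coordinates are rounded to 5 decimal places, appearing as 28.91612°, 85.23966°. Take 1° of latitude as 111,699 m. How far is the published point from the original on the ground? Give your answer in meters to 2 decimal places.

The latitude changed by -0.0000017° and the longitude by +0.0000029°.
N–S: -0.0000017° × 111699 m/° = -0.189888 m.
E–W at 28.9161°: 0.0000029° × 111699 × cos 28.9161° = 0.0000029 × 111699 × 0.8753 ≈ 0.283543 m.
Distance: √(0.189888² + 0.283543²) ≈ 0.341254 m.

0.34 meters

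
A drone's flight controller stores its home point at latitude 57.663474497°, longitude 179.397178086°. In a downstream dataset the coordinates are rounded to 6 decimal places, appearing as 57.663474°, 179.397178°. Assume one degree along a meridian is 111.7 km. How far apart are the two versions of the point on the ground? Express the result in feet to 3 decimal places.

Δlat = 57.663474497 − 57.663474 = +0.000000497°; Δlon = 179.397178086 − 179.397178 = +0.000000086°.
N–S: 0.000000497° × 111700 m/° = 0.0555149 m.
East–west at this latitude: 0.000000086° × 111700 × cos 57.6635° ≈ 0.000000086 × 59747.3 = 0.00513827 m.
Distance: √(0.0555149² + 0.00513827²) ≈ 0.0557522 m.
Converting: 0.0557522 m × 3.2808 ft/m ≈ 0.18291 ft.

0.183 feet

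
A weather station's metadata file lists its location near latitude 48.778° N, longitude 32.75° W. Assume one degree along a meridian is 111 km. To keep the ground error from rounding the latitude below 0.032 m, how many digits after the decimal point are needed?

One degree of latitude covers 111000 m.
Rounding to N decimal places gives at most 0.5 × 10⁻ᴺ degrees of error, i.e. 0.5 × 10⁻ᴺ × 111000 m.
Setting 55500 × 10⁻ᴺ ≤ 0.032 gives 10ᴺ ≥ 1.734e+06, i.e. N ≥ 6.24.
At 6 places the error can reach 0.0555 m, but 7 places keeps it to 0.00555 m.

7 decimal places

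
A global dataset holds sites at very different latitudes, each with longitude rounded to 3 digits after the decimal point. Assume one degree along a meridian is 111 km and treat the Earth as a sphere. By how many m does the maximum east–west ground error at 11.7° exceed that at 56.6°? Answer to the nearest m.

Rounding to 3 decimal places leaves the longitude within ±0.0005° of the true value.
Error at 11.7° = 0.0005° × 111000 × cos 11.7° ≈ 55.5 × 0.9792 = 54.347 m.
At 56.6°: 0.0005° × 111000 × cos 56.6° = 0.0005 × 111000 × 0.5505 ≈ 30.552 m.
So the lower-latitude error exceeds the higher by 54.347 − 30.552 = 23.795 m.

24 m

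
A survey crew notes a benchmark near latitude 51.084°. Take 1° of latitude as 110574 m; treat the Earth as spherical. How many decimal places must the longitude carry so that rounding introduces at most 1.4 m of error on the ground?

5 decimal places

At 51.084° one degree of longitude covers 110574 × cos 51.084° ≈ 110574 × 0.6282 ≈ 69460.4 m.
Rounding to N decimal places gives at most 0.5 × 10⁻ᴺ degrees of error, i.e. 0.5 × 10⁻ᴺ × 69460.4 m.
Need 0.5 × 69460.4 × 10⁻ᴺ ≤ 1.4 → 10⁻ᴺ ≤ 4.031e-05, so N ≥ 4.39.
At 4 places the error can reach 3.47 m, but 5 places keeps it to 0.347 m.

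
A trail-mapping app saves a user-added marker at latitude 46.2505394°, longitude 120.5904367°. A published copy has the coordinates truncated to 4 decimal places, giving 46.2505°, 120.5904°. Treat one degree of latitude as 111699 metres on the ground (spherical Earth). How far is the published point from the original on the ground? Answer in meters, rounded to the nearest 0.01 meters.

Δlat = 46.2505394 − 46.2505 = +0.0000394°; Δlon = 120.5904367 − 120.5904 = +0.0000367°.
N–S: 0.0000394° × 111699 m/° = 4.40094 m.
East–west at this latitude: 0.0000367° × 111699 × cos 46.2505° ≈ 0.0000367 × 77240.6 = 2.83473 m.
Hypotenuse of the two orthogonal shifts: √(4.40094² + 2.83473²) = 5.23488 m.

5.23 meters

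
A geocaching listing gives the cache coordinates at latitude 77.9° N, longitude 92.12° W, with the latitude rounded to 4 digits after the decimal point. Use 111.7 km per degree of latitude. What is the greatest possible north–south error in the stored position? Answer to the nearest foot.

Rounding to 4 decimal places leaves the latitude within ±5e-05° of the true value.
North–south distance: 5e-05° × 111700 m/° = 5.585 m.
In feet: 5.585 m ÷ 0.3048 ≈ 18.323 ft.

18 feet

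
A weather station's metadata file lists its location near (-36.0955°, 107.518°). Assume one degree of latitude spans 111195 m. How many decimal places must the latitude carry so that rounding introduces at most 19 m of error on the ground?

One degree of latitude covers 111195 m.
Rounding to N decimal places gives at most 0.5 × 10⁻ᴺ degrees of error, i.e. 0.5 × 10⁻ᴺ × 111195 m.
Setting 55597.5 × 10⁻ᴺ ≤ 19 gives 10ᴺ ≥ 2926, i.e. N ≥ 3.47.
So 4 decimal places suffice (5.56 m); 3 would allow up to 55.6 m.

4 decimal places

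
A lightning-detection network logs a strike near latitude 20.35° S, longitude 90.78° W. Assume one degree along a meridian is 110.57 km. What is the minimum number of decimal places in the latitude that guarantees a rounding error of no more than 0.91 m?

One degree of latitude covers 110570 m.
With N decimal places the half-ulp bound is 0.5·10⁻ᴺ°, or 0.5·10⁻ᴺ × 110570 m on the ground.
Need 0.5 × 110570 × 10⁻ᴺ ≤ 0.91 → 10⁻ᴺ ≤ 1.646e-05, so N ≥ 4.78.
N = 4 would give 5.53 m (too coarse); N = 5 gives 0.553 m ≤ 0.91 m.

5 decimal places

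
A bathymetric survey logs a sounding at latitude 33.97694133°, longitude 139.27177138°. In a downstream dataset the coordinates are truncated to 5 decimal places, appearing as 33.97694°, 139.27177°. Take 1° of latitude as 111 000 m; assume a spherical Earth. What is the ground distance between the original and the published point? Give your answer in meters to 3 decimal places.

The latitude changed by +0.00000133° and the longitude by +0.00000138°.
N–S: 0.00000133° × 111000 m/° = 0.14763 m.
E–W at 33.9769°: 0.00000138° × 111000 × cos 33.9769° = 0.00000138 × 111000 × 0.8293 ≈ 0.127026 m.
Combined displacement = (0.14763² + 0.127026²)^½ ≈ 0.194757 m.

0.195 meters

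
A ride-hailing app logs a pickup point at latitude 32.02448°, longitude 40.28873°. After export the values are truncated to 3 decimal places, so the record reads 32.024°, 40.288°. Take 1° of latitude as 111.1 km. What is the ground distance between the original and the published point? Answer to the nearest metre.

87 metres

The latitude changed by +0.00048° and the longitude by +0.00073°.
North–south shift: 0.00048 × 111100 = 53.328 m.
E–W at 32.024°: 0.00073° × 111100 × cos 32.024° = 0.00073 × 111100 × 0.8478 ≈ 68.7612 m.
Distance: √(53.328² + 68.7612²) ≈ 87.0171 m.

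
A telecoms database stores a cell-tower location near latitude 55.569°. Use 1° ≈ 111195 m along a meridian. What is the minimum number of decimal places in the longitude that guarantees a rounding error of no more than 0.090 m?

6 decimal places

At 55.569° one degree of longitude covers 111195 × cos 55.569° ≈ 111195 × 0.5654 ≈ 62871.1 m.
Rounding to N decimal places gives at most 0.5 × 10⁻ᴺ degrees of error, i.e. 0.5 × 10⁻ᴺ × 62871.1 m.
Setting 31435.6 × 10⁻ᴺ ≤ 0.090 gives 10ᴺ ≥ 3.493e+05, i.e. N ≥ 5.54.
At 5 places the error can reach 0.314 m, but 6 places keeps it to 0.0314 m.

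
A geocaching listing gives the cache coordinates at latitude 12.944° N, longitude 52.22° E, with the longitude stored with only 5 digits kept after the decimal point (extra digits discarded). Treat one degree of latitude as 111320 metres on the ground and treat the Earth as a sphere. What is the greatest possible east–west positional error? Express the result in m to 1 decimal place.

Truncating at 5 decimal places can drop up to a full unit in the last place, so the longitude may be off by as much as 1e-05°.
Parallels shrink by cos φ, so at 12.944° a degree of longitude is 111320 × 0.9746 ≈ 108491 m.
East–west error: 1e-05° × 108491 m/° ≈ 1.08491 m.

1.1 m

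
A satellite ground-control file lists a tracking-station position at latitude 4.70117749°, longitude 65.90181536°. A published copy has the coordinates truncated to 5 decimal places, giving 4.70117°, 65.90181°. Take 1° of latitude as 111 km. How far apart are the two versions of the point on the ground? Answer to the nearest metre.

The latitude changed by +0.00000749° and the longitude by +0.00000536°.
N–S: 0.00000749° × 111000 m/° = 0.83139 m.
East–west at this latitude: 0.00000536° × 111000 × cos 4.70117° ≈ 0.00000536 × 110627 = 0.592958 m.
Hypotenuse of the two orthogonal shifts: √(0.83139² + 0.592958²) = 1.02118 m.

1 metres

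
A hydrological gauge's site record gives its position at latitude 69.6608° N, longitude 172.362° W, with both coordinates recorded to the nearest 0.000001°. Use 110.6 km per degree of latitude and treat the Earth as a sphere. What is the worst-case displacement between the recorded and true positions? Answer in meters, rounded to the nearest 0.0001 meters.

0.0585 meters

Rounding to 6 decimal places leaves each coordinate within ±5e-07° of the true value.
Latitude error → 5e-07 × 110600 = 0.0553 m along the meridian.
Longitude error → 5e-07 × 110600 × cos 69.6608° = 5e-07 × 110600 × 0.3476 ≈ 0.019221 m.
Combining orthogonally: (0.0553² + 0.019221²)^½ ≈ 0.0585452 m.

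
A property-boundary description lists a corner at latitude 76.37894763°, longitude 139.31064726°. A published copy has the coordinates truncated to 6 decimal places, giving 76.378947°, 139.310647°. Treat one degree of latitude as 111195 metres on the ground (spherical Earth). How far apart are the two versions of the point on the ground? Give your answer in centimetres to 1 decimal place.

The latitude changed by +0.00000063° and the longitude by +0.00000026°.
North–south shift: 0.00000063 × 111195 = 0.0700529 m.
E–W at 76.3789°: 0.00000026° × 111195 × cos 76.3789° = 0.00000026 × 111195 × 0.2355 ≈ 0.00680845 m.
Combined displacement = (0.0700529² + 0.00680845²)^½ ≈ 0.0703829 m.
That is 0.0703829 m = 7.0383 cm.

7.0 centimetres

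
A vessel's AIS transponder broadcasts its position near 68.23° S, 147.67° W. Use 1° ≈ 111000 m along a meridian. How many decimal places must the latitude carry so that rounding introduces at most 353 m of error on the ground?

3

One degree of latitude covers 111000 m.
With N decimal places the half-ulp bound is 0.5·10⁻ᴺ°, or 0.5·10⁻ᴺ × 111000 m on the ground.
Setting 55500 × 10⁻ᴺ ≤ 353 gives 10ᴺ ≥ 157.2, i.e. N ≥ 2.20.
N = 2 would give 555 m (too coarse); N = 3 gives 55.5 m ≤ 353 m.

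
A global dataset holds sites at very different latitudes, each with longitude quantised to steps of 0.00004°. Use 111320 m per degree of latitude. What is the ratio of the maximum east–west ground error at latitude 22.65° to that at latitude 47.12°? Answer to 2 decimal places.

1.36

With a 0.00004° grid the true value lies within half a step, ±0.00004°/2 = ±2e-05°, of the stored one.
At 22.65°: 2e-05° × 111320 × cos 22.65° = 2e-05 × 111320 × 0.9229 ≈ 2.0547 m.
At 47.12°: 2e-05° × 111320 × cos 47.12° = 2e-05 × 111320 × 0.6805 ≈ 1.515 m.
The ratio reduces to cos 22.65° / cos 47.12° = 0.9229/0.6805 ≈ 1.3562.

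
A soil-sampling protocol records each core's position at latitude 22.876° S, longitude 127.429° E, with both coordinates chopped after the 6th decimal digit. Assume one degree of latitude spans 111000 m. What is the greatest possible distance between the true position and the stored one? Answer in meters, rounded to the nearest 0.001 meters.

0.151 meters

Truncating at 6 decimal places can drop up to a full unit in the last place, so each coordinate may be off by as much as 1e-06°.
North–south component: 1e-06° × 111000 = 0.111 m.
Longitude error → 1e-06 × 111000 × cos 22.876° = 1e-06 × 111000 × 0.9213 ≈ 0.10227 m.
The two errors are perpendicular, so the maximum displacement is √(0.111² + 0.10227²) ≈ 0.150931 m.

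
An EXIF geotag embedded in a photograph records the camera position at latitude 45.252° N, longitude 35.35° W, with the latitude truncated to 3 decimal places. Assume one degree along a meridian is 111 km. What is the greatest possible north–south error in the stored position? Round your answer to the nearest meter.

111 meters

Truncating at 3 decimal places can drop up to a full unit in the last place, so the latitude may be off by as much as 0.001°.
So the N–S error is at most 0.001 × 111000 = 111 m.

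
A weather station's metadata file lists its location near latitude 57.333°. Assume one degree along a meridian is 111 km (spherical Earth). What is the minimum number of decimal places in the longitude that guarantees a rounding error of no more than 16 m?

At 57.333° one degree of longitude covers 111000 × cos 57.333° ≈ 111000 × 0.5398 ≈ 59912.9 m.
N decimal places → at most half a unit in the last place, 0.5 × 10⁻ᴺ° = 59912.9/2 × 10⁻ᴺ m.
Need 0.5 × 59912.9 × 10⁻ᴺ ≤ 16 → 10⁻ᴺ ≤ 5.341e-04, so N ≥ 3.27.
N = 3 would give 30 m (too coarse); N = 4 gives 3 m ≤ 16 m.

4 decimal places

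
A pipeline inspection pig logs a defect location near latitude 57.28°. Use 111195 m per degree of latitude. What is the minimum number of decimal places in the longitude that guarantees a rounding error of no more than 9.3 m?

At 57.28° one degree of longitude covers 111195 × cos 57.28° ≈ 111195 × 0.5405 ≈ 60104.7 m.
N decimal places → at most half a unit in the last place, 0.5 × 10⁻ᴺ° = 60104.7/2 × 10⁻ᴺ m.
Need 0.5 × 60104.7 × 10⁻ᴺ ≤ 9.3 → 10⁻ᴺ ≤ 3.095e-04, so N ≥ 3.51.
So 4 decimal places suffice (3.01 m); 3 would allow up to 30.1 m.

4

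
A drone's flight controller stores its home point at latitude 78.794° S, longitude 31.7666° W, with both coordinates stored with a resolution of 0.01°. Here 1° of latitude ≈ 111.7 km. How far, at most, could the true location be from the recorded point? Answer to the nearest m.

569 m

With a 0.01° grid the true value lies within half a step, ±0.01°/2 = ±0.005°, of the stored one.
Latitude error → 0.005 × 111700 = 558.5 m along the meridian.
E–W at 78.794°: 0.005° × 111700 × cos 78.794° = 0.005 × 111700 × 0.1943 ≈ 108.537 m.
Combining orthogonally: (558.5² + 108.537²)^½ ≈ 568.949 m.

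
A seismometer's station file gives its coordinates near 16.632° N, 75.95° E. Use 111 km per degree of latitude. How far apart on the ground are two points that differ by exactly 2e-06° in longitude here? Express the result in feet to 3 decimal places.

0.698 feet

At 16.632° a degree of longitude is 111000 × cos 16.632° ≈ 106356 m, so 2e-06° corresponds to 0.212712 m.
Converting: 0.212712 m × 3.2808 ft/m ≈ 0.69787 ft.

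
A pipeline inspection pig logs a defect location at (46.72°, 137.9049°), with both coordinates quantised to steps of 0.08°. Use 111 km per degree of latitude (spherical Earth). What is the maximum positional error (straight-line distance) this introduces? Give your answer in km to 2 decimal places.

With a 0.08° grid the true value lies within half a step, ±0.08°/2 = ±0.04°, of the stored one.
N–S: 0.04° × 111000 m/° = 4440 m.
Longitude error → 0.04 × 111000 × cos 46.72° = 0.04 × 111000 × 0.6856 ≈ 3043.91 m.
Worst case both components are at the extreme and orthogonal: √(4440² + 3043.91²) ≈ 5383.21 m.
That is 5383.21 m = 5.3832 km.

5.38 km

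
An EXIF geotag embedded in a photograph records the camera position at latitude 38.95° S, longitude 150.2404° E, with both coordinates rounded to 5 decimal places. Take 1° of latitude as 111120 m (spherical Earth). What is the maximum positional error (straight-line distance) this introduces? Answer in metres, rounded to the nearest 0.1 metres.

0.7 metres

Rounding to 5 decimal places leaves each coordinate within ±5e-06° of the true value.
Latitude error → 5e-06 × 111120 = 0.5556 m along the meridian.
E–W at 38.95°: 5e-06° × 111120 × cos 38.95° = 5e-06 × 111120 × 0.7777 ≈ 0.432087 m.
Combining orthogonally: (0.5556² + 0.432087²)^½ ≈ 0.70384 m.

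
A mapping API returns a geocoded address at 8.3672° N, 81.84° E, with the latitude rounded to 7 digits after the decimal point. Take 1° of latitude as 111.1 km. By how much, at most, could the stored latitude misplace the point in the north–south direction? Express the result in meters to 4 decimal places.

Rounding to 7 decimal places leaves the latitude within ±5e-08° of the true value.
Along the meridian that is 5e-08° × 111100 m/° = 0.005555 m.

0.0056 meters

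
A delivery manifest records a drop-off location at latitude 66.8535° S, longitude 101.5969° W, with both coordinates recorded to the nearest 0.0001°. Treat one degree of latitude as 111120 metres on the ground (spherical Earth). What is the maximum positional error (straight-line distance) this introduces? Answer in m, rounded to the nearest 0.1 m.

Rounding to 4 decimal places leaves each coordinate within ±5e-05° of the true value.
Latitude error → 5e-05 × 111120 = 5.556 m along the meridian.
East–west component at 66.8535°: 5e-05° × 111120 × cos 66.8535° ≈ 5e-05 × 43679.4 ≈ 2.18397 m.
Worst case both components are at the extreme and orthogonal: √(5.556² + 2.18397²) ≈ 5.96983 m.

6.0 m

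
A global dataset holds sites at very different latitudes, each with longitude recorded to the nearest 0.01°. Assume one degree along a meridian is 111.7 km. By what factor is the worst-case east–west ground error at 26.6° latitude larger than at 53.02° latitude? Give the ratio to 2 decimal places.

Rounding to 2 decimal places leaves the longitude within ±0.005° of the true value.
At 26.6°: 0.005° × 111700 × cos 26.6° = 0.005 × 111700 × 0.8942 ≈ 499.39 m.
Error at 53.02° = 0.005° × 111700 × cos 53.02° ≈ 558.5 × 0.6015 = 335.96 m.
The ratio reduces to cos 26.6° / cos 53.02° = 0.8942/0.6015 ≈ 1.4865.

1.49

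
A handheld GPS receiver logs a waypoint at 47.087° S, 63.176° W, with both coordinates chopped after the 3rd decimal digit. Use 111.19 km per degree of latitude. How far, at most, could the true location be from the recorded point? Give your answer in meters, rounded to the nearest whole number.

135 meters

Truncating at 3 decimal places can drop up to a full unit in the last place, so each coordinate may be off by as much as 0.001°.
N–S: 0.001° × 111190 m/° = 111.19 m.
East–west component at 47.087°: 0.001° × 111190 × cos 47.087° ≈ 0.001 × 75707.8 ≈ 75.7078 m.
The two errors are perpendicular, so the maximum displacement is √(111.19² + 75.7078²) ≈ 134.517 m.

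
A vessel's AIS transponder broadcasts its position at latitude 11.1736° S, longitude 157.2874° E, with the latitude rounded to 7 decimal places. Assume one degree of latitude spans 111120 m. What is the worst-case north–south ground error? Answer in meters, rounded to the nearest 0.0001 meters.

0.0056 meters

Rounding to 7 decimal places leaves the latitude within ±5e-08° of the true value.
North–south distance: 5e-08° × 111120 m/° = 0.005556 m.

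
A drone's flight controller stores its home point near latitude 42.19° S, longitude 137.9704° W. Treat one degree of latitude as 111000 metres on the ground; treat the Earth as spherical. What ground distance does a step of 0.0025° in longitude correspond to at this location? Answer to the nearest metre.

At 42.19° a degree of longitude is 111000 × cos 42.19° ≈ 82242.3 m, so 0.0025° corresponds to 205.606 m.

206 metres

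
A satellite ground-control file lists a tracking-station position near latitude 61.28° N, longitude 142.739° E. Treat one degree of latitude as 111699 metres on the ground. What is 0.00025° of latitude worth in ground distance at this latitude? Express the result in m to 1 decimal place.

27.9 m

Along a meridian 0.00025° is 0.00025 × 111699 = 27.9247 m.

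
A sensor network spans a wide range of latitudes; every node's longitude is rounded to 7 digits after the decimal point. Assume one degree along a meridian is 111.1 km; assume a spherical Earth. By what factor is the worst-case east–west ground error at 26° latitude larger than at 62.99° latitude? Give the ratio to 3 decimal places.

1.979

Rounding to 7 decimal places leaves the longitude within ±5e-08° of the true value.
Error at 26° = 5e-08° × 111100 × cos 26° ≈ 0.005555 × 0.8988 = 0.0049928 m.
Error at 62.99° = 5e-08° × 111100 × cos 62.99° ≈ 0.005555 × 0.4541 = 0.0025228 m.
The ratio reduces to cos 26° / cos 62.99° = 0.8988/0.4541 ≈ 1.9791.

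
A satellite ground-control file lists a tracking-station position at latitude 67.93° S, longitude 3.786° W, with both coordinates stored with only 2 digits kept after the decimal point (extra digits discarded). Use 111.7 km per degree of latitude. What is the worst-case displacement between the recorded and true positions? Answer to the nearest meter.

Truncating at 2 decimal places can drop up to a full unit in the last place, so each coordinate may be off by as much as 0.01°.
Latitude error → 0.01 × 111700 = 1117 m along the meridian.
Longitude error → 0.01 × 111700 × cos 67.93° = 0.01 × 111700 × 0.3757 ≈ 419.701 m.
The two errors are perpendicular, so the maximum displacement is √(1117² + 419.701²) ≈ 1193.25 m.

1193 meters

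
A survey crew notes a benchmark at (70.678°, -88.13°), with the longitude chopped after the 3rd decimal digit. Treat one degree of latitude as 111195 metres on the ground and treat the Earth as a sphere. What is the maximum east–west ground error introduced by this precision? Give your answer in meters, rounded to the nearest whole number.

37 meters

Truncating at 3 decimal places can drop up to a full unit in the last place, so the longitude may be off by as much as 0.001°.
Parallels shrink by cos φ, so at 70.678° a degree of longitude is 111195 × 0.3309 ≈ 36791.8 m.
East–west error: 0.001° × 36791.8 m/° ≈ 36.7918 m.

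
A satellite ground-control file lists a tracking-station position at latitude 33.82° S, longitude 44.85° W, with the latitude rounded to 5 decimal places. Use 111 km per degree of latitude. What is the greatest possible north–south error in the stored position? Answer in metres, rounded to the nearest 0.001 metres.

0.555 metres

Rounding to 5 decimal places leaves the latitude within ±5e-06° of the true value.
North–south distance: 5e-06° × 111000 m/° = 0.555 m.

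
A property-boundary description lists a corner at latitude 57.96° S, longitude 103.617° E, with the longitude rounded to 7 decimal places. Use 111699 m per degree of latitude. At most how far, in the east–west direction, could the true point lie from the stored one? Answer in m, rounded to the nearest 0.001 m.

Rounding to 7 decimal places leaves the longitude within ±5e-08° of the true value.
One degree of longitude at 57.96° is 111699 × cos 57.96° ≈ 111699 × 0.5305 = 59257.6 m.
Maximum E–W displacement: 5e-08 × 59257.6 = 0.00296288 m.

0.003 m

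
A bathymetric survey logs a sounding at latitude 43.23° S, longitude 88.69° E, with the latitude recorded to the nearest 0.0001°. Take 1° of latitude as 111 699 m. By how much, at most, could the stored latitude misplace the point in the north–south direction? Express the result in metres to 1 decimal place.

Rounding to 4 decimal places leaves the latitude within ±5e-05° of the true value.
Along the meridian that is 5e-05° × 111699 m/° = 5.58495 m.

5.6 metres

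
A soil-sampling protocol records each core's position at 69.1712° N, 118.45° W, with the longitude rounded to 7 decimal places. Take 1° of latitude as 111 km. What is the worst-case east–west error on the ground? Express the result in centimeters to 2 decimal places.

Rounding to 7 decimal places leaves the longitude within ±5e-08° of the true value.
Parallels shrink by cos φ, so at 69.1712° a degree of longitude is 111000 × 0.3556 ≈ 39469 m.
Maximum E–W displacement: 5e-08 × 39469 = 0.00197345 m.
That is 0.00197345 m = 0.19735 cm.

0.20 centimeters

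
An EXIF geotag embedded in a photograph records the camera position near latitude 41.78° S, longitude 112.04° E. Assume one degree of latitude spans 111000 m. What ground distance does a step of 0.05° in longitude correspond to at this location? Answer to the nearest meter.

4139 meters

At 41.78° a degree of longitude is 111000 × cos 41.78° ≈ 82773.7 m, so 0.05° corresponds to 4138.68 m.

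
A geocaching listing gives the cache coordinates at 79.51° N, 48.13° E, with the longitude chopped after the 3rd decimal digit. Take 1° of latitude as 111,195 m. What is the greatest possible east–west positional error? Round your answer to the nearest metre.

Truncating at 3 decimal places can drop up to a full unit in the last place, so the longitude may be off by as much as 0.001°.
At latitude 79.51° a degree of longitude spans 111195 m × cos 79.51° = 111195 × 0.1821 ≈ 20244.6 m.
So at most 0.001° × 20244.6 ≈ 20.2446 m east–west.

20 metres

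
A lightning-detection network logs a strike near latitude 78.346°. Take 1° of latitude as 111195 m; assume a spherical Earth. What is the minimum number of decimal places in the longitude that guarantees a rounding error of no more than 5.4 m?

At 78.346° one degree of longitude covers 111195 × cos 78.346° ≈ 111195 × 0.2020 ≈ 22461.5 m.
Rounding to N decimal places gives at most 0.5 × 10⁻ᴺ degrees of error, i.e. 0.5 × 10⁻ᴺ × 22461.5 m.
Need 0.5 × 22461.5 × 10⁻ᴺ ≤ 5.4 → 10⁻ᴺ ≤ 4.808e-04, so N ≥ 3.32.
So 4 decimal places suffice (1.12 m); 3 would allow up to 11.2 m.

4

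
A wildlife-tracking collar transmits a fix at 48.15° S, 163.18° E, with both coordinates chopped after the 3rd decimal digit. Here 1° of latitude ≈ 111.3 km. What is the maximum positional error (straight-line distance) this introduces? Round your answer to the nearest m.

134 m

Truncating at 3 decimal places can drop up to a full unit in the last place, so each coordinate may be off by as much as 0.001°.
North–south component: 0.001° × 111300 = 111.3 m.
East–west component at 48.15°: 0.001° × 111300 × cos 48.15° ≈ 0.001 × 74257.4 ≈ 74.2574 m.
The two errors are perpendicular, so the maximum displacement is √(111.3² + 74.2574²) ≈ 133.798 m.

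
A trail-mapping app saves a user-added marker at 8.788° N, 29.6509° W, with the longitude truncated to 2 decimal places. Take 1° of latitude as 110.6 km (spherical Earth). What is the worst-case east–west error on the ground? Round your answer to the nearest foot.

3586 feet

Truncating at 2 decimal places can drop up to a full unit in the last place, so the longitude may be off by as much as 0.01°.
Parallels shrink by cos φ, so at 8.788° a degree of longitude is 110600 × 0.9883 ≈ 109302 m.
Maximum E–W displacement: 0.01 × 109302 = 1093.02 m.
Converting: 1093.02 m × 3.2808 ft/m ≈ 3586 ft.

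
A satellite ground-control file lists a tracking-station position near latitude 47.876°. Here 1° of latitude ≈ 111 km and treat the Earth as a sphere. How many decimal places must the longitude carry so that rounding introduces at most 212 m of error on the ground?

At 47.876° one degree of longitude covers 111000 × cos 47.876° ≈ 111000 × 0.6707 ≈ 74451.8 m.
With N decimal places the half-ulp bound is 0.5·10⁻ᴺ°, or 0.5·10⁻ᴺ × 74451.8 m on the ground.
Need 0.5 × 74451.8 × 10⁻ᴺ ≤ 212 → 10⁻ᴺ ≤ 5.695e-03, so N ≥ 2.24.
So 3 decimal places suffice (37.2 m); 2 would allow up to 372 m.

3 decimal places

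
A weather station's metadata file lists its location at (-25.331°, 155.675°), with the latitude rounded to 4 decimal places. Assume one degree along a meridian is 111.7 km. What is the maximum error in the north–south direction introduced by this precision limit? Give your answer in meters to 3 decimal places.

5.585 meters

Rounding to 4 decimal places leaves the latitude within ±5e-05° of the true value.
So the N–S error is at most 5e-05 × 111700 = 5.585 m.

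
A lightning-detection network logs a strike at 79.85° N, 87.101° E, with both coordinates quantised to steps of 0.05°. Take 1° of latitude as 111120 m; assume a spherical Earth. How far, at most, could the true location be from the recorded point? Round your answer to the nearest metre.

With a 0.05° grid the true value lies within half a step, ±0.05°/2 = ±0.025°, of the stored one.
Latitude error → 0.025 × 111120 = 2778 m along the meridian.
East–west component at 79.85°: 0.025° × 111120 × cos 79.85° ≈ 0.025 × 19582.2 ≈ 489.555 m.
Combining orthogonally: (2778² + 489.555²)^½ ≈ 2820.81 m.

2821 metres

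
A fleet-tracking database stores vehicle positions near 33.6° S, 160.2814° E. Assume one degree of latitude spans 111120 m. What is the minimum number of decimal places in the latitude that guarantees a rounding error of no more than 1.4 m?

5

One degree of latitude covers 111120 m.
Rounding to N decimal places gives at most 0.5 × 10⁻ᴺ degrees of error, i.e. 0.5 × 10⁻ᴺ × 111120 m.
Setting 55560 × 10⁻ᴺ ≤ 1.4 gives 10ᴺ ≥ 3.969e+04, i.e. N ≥ 4.60.
So 5 decimal places suffice (0.556 m); 4 would allow up to 5.56 m.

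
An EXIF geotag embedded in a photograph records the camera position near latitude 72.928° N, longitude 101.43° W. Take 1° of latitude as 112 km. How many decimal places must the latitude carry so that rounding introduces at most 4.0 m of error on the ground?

5 decimal places

One degree of latitude covers 112000 m.
Rounding to N decimal places gives at most 0.5 × 10⁻ᴺ degrees of error, i.e. 0.5 × 10⁻ᴺ × 112000 m.
Need 0.5 × 112000 × 10⁻ᴺ ≤ 4.0 → 10⁻ᴺ ≤ 7.143e-05, so N ≥ 4.15.
So 5 decimal places suffice (0.56 m); 4 would allow up to 5.6 m.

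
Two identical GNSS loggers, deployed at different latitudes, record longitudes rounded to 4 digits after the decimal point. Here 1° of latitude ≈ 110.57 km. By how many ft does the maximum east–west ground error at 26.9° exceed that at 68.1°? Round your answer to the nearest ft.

9 ft

Rounding to 4 decimal places leaves the longitude within ±5e-05° of the true value.
Error at 26.9° = 5e-05° × 110570 × cos 26.9° ≈ 5.5285 × 0.8918 = 4.9303 m.
At 68.1°: 5e-05° × 110570 × cos 68.1° = 5e-05 × 110570 × 0.3730 ≈ 2.0621 m.
Difference: 4.9303 − 2.0621 = 2.8682 m.
Converting: 2.86824 m × 3.2808 ft/m ≈ 9.4102 ft.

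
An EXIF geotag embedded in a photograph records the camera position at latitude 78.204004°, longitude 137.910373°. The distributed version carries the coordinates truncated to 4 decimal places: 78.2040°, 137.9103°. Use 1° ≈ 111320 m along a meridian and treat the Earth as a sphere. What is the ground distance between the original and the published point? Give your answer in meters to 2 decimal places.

1.72 meters

Δlat = 78.204004 − 78.2040 = +0.000004°; Δlon = 137.910373 − 137.9103 = +0.000073°.
N–S: 0.000004° × 111320 m/° = 0.44528 m.
E–W at 78.204°: 0.000073° × 111320 × cos 78.204° = 0.000073 × 111320 × 0.2044 ≈ 1.66125 m.
Hypotenuse of the two orthogonal shifts: √(0.44528² + 1.66125²) = 1.71989 m.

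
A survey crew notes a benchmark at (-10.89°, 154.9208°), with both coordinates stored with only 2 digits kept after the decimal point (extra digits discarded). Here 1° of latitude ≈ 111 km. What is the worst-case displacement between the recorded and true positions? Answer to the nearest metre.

Truncating at 2 decimal places can drop up to a full unit in the last place, so each coordinate may be off by as much as 0.01°.
N–S: 0.01° × 111000 m/° = 1110 m.
Longitude error → 0.01 × 111000 × cos 10.89° = 0.01 × 111000 × 0.9820 ≈ 1090.01 m.
Combining orthogonally: (1110² + 1090.01²)^½ ≈ 1555.71 m.

1556 metres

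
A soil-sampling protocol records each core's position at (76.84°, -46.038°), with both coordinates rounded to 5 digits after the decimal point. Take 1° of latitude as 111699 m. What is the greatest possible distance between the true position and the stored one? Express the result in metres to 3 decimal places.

Rounding to 5 decimal places leaves each coordinate within ±5e-06° of the true value.
N–S: 5e-06° × 111699 m/° = 0.558495 m.
East–west component at 76.84°: 5e-06° × 111699 × cos 76.84° ≈ 5e-06 × 25430.6 ≈ 0.127153 m.
The two errors are perpendicular, so the maximum displacement is √(0.558495² + 0.127153²) ≈ 0.572787 m.

0.573 metres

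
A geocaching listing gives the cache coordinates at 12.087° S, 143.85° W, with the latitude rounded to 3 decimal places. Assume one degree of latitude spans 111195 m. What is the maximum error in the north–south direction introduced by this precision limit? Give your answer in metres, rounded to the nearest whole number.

Rounding to 3 decimal places leaves the latitude within ±0.0005° of the true value.
Along the meridian that is 0.0005° × 111195 m/° = 55.5975 m.

56 metres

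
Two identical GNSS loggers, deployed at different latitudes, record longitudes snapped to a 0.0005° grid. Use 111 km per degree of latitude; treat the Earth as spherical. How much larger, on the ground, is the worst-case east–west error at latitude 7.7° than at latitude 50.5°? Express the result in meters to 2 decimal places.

9.85 meters

With a 0.0005° grid the true value lies within half a step, ±0.0005°/2 = ±0.00025°, of the stored one.
Error at 7.7° = 0.00025° × 111000 × cos 7.7° ≈ 27.75 × 0.9910 = 27.5 m.
At 50.5°: 0.00025° × 111000 × cos 50.5° = 0.00025 × 111000 × 0.6361 ≈ 17.651 m.
Difference: 27.5 − 17.651 = 9.8486 m.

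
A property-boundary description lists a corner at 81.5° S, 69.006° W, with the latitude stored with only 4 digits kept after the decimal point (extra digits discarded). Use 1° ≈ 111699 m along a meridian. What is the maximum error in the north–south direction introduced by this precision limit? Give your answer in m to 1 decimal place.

Truncating at 4 decimal places can drop up to a full unit in the last place, so the latitude may be off by as much as 0.0001°.
North–south distance: 0.0001° × 111699 m/° = 11.1699 m.

11.2 m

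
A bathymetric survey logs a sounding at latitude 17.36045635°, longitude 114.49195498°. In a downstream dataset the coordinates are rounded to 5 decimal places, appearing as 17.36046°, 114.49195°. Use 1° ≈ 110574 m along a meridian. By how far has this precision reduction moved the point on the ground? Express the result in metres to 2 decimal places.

The latitude changed by -0.00000365° and the longitude by +0.00000498°.
N–S: -0.00000365° × 110574 m/° = -0.403595 m.
East–west at this latitude: 0.00000498° × 110574 × cos 17.3605° ≈ 0.00000498 × 105537 = 0.525574 m.
Distance: √(0.403595² + 0.525574²) ≈ 0.662659 m.

0.66 metres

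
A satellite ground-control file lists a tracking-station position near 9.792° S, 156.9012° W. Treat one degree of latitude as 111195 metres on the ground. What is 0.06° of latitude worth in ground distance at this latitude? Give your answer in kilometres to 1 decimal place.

6.7 kilometres

Along a meridian 0.06° is 0.06 × 111195 = 6671.7 m.
That is 6671.7 m = 6.6717 km.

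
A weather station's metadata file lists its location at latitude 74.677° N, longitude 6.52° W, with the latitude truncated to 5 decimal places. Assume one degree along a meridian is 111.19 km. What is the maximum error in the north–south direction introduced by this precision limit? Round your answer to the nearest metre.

Truncating at 5 decimal places can drop up to a full unit in the last place, so the latitude may be off by as much as 1e-05°.
So the N–S error is at most 1e-05 × 111190 = 1.1119 m.

1 metres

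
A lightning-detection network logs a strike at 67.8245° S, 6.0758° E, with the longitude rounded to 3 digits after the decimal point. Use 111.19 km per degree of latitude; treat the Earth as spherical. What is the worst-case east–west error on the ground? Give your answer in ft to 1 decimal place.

Rounding to 3 decimal places leaves the longitude within ±0.0005° of the true value.
At latitude 67.8245° a degree of longitude spans 111190 m × cos 67.8245° = 111190 × 0.3774 ≈ 41968.1 m.
So at most 0.0005° × 41968.1 ≈ 20.984 m east–west.
In feet: 20.984 m ÷ 0.3048 ≈ 68.845 ft.

68.8 ft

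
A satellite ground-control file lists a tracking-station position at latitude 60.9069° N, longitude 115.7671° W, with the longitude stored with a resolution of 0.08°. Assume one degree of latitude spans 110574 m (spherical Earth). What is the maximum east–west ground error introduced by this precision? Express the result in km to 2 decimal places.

With a 0.08° grid the true value lies within half a step, ±0.08°/2 = ±0.04°, of the stored one.
One degree of longitude at 60.9069° is 110574 × cos 60.9069° ≈ 110574 × 0.4862 = 53764.4 m.
So at most 0.04° × 53764.4 ≈ 2150.58 m east–west.
That is 2150.58 m = 2.1506 km.

2.15 km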